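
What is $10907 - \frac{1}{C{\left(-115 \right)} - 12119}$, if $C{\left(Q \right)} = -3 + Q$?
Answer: $\frac{133468960}{12237} \approx 10907.0$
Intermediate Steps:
$10907 - \frac{1}{C{\left(-115 \right)} - 12119} = 10907 - \frac{1}{\left(-3 - 115\right) - 12119} = 10907 - \frac{1}{-118 - 12119} = 10907 - \frac{1}{-12237} = 10907 - - \frac{1}{12237} = 10907 + \frac{1}{12237} = \frac{133468960}{12237}$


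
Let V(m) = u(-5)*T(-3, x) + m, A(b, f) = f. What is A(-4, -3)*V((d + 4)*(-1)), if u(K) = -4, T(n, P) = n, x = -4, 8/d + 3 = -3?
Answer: -28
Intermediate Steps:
d = -4/3 (d = 8/(-3 - 3) = 8/(-6) = 8*(-⅙) = -4/3 ≈ -1.3333)
V(m) = 12 + m (V(m) = -4*(-3) + m = 12 + m)
A(-4, -3)*V((d + 4)*(-1)) = -3*(12 + (-4/3 + 4)*(-1)) = -3*(12 + (8/3)*(-1)) = -3*(12 - 8/3) = -3*28/3 = -28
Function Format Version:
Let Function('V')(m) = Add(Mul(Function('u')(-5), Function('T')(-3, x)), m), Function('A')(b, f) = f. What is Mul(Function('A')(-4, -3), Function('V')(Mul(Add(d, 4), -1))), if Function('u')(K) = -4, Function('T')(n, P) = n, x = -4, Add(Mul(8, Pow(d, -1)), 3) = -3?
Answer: -28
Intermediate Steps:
d = Rational(-4, 3) (d = Mul(8, Pow(Add(-3, -3), -1)) = Mul(8, Pow(-6, -1)) = Mul(8, Rational(-1, 6)) = Rational(-4, 3) ≈ -1.3333)
Function('V')(m) = Add(12, m) (Function('V')(m) = Add(Mul(-4, -3), m) = Add(12, m))
Mul(Function('A')(-4, -3), Function('V')(Mul(Add(d, 4), -1))) = Mul(-3, Add(12, Mul(Add(Rational(-4, 3), 4), -1))) = Mul(-3, Add(12, Mul(Rational(8, 3), -1))) = Mul(-3, Add(12, Rational(-8, 3))) = Mul(-3, Rational(28, 3)) = -28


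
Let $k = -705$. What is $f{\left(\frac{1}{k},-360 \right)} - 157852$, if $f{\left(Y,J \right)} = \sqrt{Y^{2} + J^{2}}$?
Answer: $-157852 + \frac{\sqrt{64414440001}}{705} \approx -1.5749 \cdot 10^{5}$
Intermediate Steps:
$f{\left(Y,J \right)} = \sqrt{J^{2} + Y^{2}}$
$f{\left(\frac{1}{k},-360 \right)} - 157852 = \sqrt{\left(-360\right)^{2} + \left(\frac{1}{-705}\right)^{2}} - 157852 = \sqrt{129600 + \left(- \frac{1}{705}\right)^{2}} - 157852 = \sqrt{129600 + \frac{1}{497025}} - 157852 = \sqrt{\frac{64414440001}{497025}} - 157852 = \frac{\sqrt{64414440001}}{705} - 157852 = -157852 + \frac{\sqrt{64414440001}}{705}$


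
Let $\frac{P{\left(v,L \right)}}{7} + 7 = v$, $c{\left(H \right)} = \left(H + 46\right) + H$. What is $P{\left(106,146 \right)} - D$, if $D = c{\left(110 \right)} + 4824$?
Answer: $-4397$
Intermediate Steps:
$c{\left(H \right)} = 46 + 2 H$ ($c{\left(H \right)} = \left(46 + H\right) + H = 46 + 2 H$)
$P{\left(v,L \right)} = -49 + 7 v$
$D = 5090$ ($D = \left(46 + 2 \cdot 110\right) + 4824 = \left(46 + 220\right) + 4824 = 266 + 4824 = 5090$)
$P{\left(106,146 \right)} - D = \left(-49 + 7 \cdot 106\right) - 5090 = \left(-49 + 742\right) - 5090 = 693 - 5090 = -4397$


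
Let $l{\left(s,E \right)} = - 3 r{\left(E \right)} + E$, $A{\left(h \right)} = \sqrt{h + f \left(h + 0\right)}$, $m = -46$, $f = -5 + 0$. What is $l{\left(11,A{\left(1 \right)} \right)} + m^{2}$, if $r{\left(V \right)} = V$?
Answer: $2116 - 4 i \approx 2116.0 - 4.0 i$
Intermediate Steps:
$f = -5$
$A{\left(h \right)} = 2 \sqrt{- h}$ ($A{\left(h \right)} = \sqrt{h - 5 \left(h + 0\right)} = \sqrt{h - 5 h} = \sqrt{- 4 h} = 2 \sqrt{- h}$)
$l{\left(s,E \right)} = - 2 E$ ($l{\left(s,E \right)} = - 3 E + E = - 2 E$)
$l{\left(11,A{\left(1 \right)} \right)} + m^{2} = - 2 \cdot 2 \sqrt{\left(-1\right) 1} + \left(-46\right)^{2} = - 2 \cdot 2 \sqrt{-1} + 2116 = - 2 \cdot 2 i + 2116 = - 4 i + 2116 = 2116 - 4 i$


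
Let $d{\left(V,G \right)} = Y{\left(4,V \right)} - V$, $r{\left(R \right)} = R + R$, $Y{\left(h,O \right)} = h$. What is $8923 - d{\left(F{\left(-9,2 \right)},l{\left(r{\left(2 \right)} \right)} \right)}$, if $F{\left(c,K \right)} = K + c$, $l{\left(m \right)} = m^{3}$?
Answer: $8912$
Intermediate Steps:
$r{\left(R \right)} = 2 R$
$d{\left(V,G \right)} = 4 - V$
$8923 - d{\left(F{\left(-9,2 \right)},l{\left(r{\left(2 \right)} \right)} \right)} = 8923 - \left(4 - \left(2 - 9\right)\right) = 8923 - \left(4 - -7\right) = 8923 - \left(4 + 7\right) = 8923 - 11 = 8912$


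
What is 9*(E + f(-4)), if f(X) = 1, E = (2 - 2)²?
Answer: 9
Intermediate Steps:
E = 0 (E = 0² = 0)
9*(E + f(-4)) = 9*(0 + 1) = 9*1 = 9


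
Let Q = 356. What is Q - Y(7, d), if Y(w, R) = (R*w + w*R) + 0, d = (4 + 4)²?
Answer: -540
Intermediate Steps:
d = 64 (d = 8² = 64)
Y(w, R) = 2*R*w (Y(w, R) = (R*w + R*w) + 0 = 2*R*w + 0 = 2*R*w)
Q - Y(7, d) = 356 - 2*64*7 = 356 - 1*896 = 356 - 896 = -540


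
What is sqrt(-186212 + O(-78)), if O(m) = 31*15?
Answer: I*sqrt(185747) ≈ 430.98*I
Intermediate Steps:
O(m) = 465
sqrt(-186212 + O(-78)) = sqrt(-186212 + 465) = sqrt(-185747) = I*sqrt(185747)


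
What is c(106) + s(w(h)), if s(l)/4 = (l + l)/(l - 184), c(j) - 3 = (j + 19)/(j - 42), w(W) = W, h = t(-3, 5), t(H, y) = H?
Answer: 60815/11968 ≈ 5.0815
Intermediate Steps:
h = -3
c(j) = 3 + (19 + j)/(-42 + j) (c(j) = 3 + (j + 19)/(j - 42) = 3 + (19 + j)/(-42 + j))
s(l) = 8*l/(-184 + l) (s(l) = 4*((l + l)/(l - 184)) = 4*((2*l)/(-184 + l)) = 4*(2*l/(-184 + l)) = 8*l/(-184 + l))
c(106) + s(w(h)) = (-107 + 4*106)/(-42 + 106) + 8*(-3)/(-184 - 3) = (-107 + 424)/64 + 8*(-3)/(-187) = (1/64)*317 + 8*(-3)*(-1/187) = 317/64 + 24/187 = 60815/11968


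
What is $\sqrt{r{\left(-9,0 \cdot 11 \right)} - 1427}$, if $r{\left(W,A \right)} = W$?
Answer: $2 i \sqrt{359} \approx 37.895 i$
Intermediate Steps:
$\sqrt{r{\left(-9,0 \cdot 11 \right)} - 1427} = \sqrt{-9 - 1427} = \sqrt{-1436} = 2 i \sqrt{359}$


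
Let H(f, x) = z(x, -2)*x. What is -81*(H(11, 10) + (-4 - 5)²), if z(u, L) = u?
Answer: -14661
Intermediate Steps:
H(f, x) = x² (H(f, x) = x*x = x²)
-81*(H(11, 10) + (-4 - 5)²) = -81*(10² + (-4 - 5)²) = -81*(100 + (-9)²) = -81*(100 + 81) = -81*181 = -14661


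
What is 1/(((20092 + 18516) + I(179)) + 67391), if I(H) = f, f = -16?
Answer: 1/105983 ≈ 9.4355e-6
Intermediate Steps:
I(H) = -16
1/(((20092 + 18516) + I(179)) + 67391) = 1/(((20092 + 18516) - 16) + 67391) = 1/((38608 - 16) + 67391) = 1/(38592 + 67391) = 1/105983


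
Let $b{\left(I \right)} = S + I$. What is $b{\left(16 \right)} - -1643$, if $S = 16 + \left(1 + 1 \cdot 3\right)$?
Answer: $1679$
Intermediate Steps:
$S = 20$ ($S = 16 + \left(1 + 3\right) = 16 + 4 = 20$)
$b{\left(I \right)} = 20 + I$
$b{\left(16 \right)} - -1643 = \left(20 + 16\right) - -1643 = 36 + 1643 = 1679$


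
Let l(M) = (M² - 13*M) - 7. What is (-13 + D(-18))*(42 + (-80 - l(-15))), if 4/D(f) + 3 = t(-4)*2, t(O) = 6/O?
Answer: 18491/3 ≈ 6163.7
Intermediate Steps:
l(M) = -7 + M² - 13*M
D(f) = -⅔ (D(f) = 4/(-3 + (6/(-4))*2) = 4/(-3 + (6*(-¼))*2) = 4/(-3 - 3/2*2) = 4/(-3 - 3) = 4/(-6) = 4*(-⅙) = -⅔)
(-13 + D(-18))*(42 + (-80 - l(-15))) = (-13 - ⅔)*(42 + (-80 - (-7 + (-15)² - 13*(-15)))) = -41*(42 + (-80 - (-7 + 225 + 195)))/3 = -41*(42 + (-80 - 1*413))/3 = -41*(42 + (-80 - 413))/3 = -41*(42 - 493)/3 = -41/3*(-451) = 18491/3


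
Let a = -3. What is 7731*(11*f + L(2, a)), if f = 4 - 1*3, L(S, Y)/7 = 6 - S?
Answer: 301509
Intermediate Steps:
L(S, Y) = 42 - 7*S (L(S, Y) = 7*(6 - S) = 42 - 7*S)
f = 1 (f = 4 - 3 = 1)
7731*(11*f + L(2, a)) = 7731*(11*1 + (42 - 7*2)) = 7731*(11 + (42 - 14)) = 7731*(11 + 28) = 7731*39 = 301509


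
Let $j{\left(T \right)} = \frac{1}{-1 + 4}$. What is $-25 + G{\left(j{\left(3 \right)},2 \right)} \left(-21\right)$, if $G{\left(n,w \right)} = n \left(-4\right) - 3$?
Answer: $66$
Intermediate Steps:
$j{\left(T \right)} = \frac{1}{3}$
$G{\left(n,w \right)} = -3 - 4 n$ ($G{\left(n,w \right)} = - 4 n - 3 = -3 - 4 n$)
$-25 + G{\left(j{\left(3 \right)},2 \right)} \left(-21\right) = -25 + \left(-3 - \frac{4}{3}\right) \left(-21\right) = -25 - -91 = -25 + 91 = 66$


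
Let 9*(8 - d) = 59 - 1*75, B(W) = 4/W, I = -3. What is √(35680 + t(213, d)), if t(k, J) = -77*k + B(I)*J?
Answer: √1560543/9 ≈ 138.80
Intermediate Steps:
d = 88/9 (d = 8 - (59 - 1*75)/9 = 8 - (59 - 75)/9 = 8 - ⅑*(-16) = 8 + 16/9 = 88/9 ≈ 9.7778)
t(k, J) = -77*k - 4*J/3 (t(k, J) = -77*k + (4/(-3))*J = -77*k + (4*(-⅓))*J = -77*k - 4*J/3)
√(35680 + t(213, d)) = √(35680 + (-77*213 - 4/3*88/9)) = √(35680 + (-16401 - 352/27)) = √(35680 - 443179/27) = √(520181/27) = √1560543/9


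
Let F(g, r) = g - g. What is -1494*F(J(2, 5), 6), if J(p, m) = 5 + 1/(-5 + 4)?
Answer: 0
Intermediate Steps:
J(p, m) = 4 (J(p, m) = 5 + 1/(-1) = 5 - 1 = 4)
F(g, r) = 0
-1494*F(J(2, 5), 6) = -1494*0 = 0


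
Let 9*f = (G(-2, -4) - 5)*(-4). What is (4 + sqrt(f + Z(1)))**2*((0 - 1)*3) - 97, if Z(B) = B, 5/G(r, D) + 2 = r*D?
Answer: -1382/9 - 8*sqrt(231)/3 ≈ -194.09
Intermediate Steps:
G(r, D) = 5/(-2 + D*r) (G(r, D) = 5/(-2 + r*D) = 5/(-2 + D*r))
f = 50/27 (f = ((5/(-2 - 4*(-2)) - 5)*(-4))/9 = ((5/(-2 + 8) - 5)*(-4))/9 = ((5/6 - 5)*(-4))/9 = (-25/6*(-4))/9 = (1/9)*(50/3) = 50/27 ≈ 1.8519)
(4 + sqrt(f + Z(1)))**2*((0 - 1)*3) - 97 = (4 + sqrt(50/27 + 1))**2*((0 - 1)*3) - 97 = (4 + sqrt(77/27))**2*(-1*3) - 97 = (4 + sqrt(231)/9)**2*(-3) - 97 = -3*(4 + sqrt(231)/9)**2 - 97 = -97 - 3*(4 + sqrt(231)/9)**2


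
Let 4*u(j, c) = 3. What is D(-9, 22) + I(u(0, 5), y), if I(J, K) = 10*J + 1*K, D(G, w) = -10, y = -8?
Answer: -21/2 ≈ -10.500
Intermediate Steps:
u(j, c) = 3/4 (u(j, c) = (1/4)*3 = 3/4)
I(J, K) = K + 10*J (I(J, K) = 10*J + K = K + 10*J)
D(-9, 22) + I(u(0, 5), y) = -10 + (-8 + 10*(3/4)) = -10 + (-8 + 15/2) = -10 - 1/2 = -21/2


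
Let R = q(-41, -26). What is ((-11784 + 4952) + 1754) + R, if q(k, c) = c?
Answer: -5104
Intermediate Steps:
R = -26
((-11784 + 4952) + 1754) + R = ((-11784 + 4952) + 1754) - 26 = (-6832 + 1754) - 26 = -5078 - 26 = -5104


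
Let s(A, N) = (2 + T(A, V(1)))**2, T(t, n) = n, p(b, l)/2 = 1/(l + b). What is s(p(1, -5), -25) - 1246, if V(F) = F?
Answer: -1237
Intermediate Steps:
p(b, l) = 2/(b + l) (p(b, l) = 2/(l + b) = 2/(b + l))
s(A, N) = 9 (s(A, N) = (2 + 1)**2 = 3**2 = 9)
s(p(1, -5), -25) - 1246 = 9 - 1246 = -1237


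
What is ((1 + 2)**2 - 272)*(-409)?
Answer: 107567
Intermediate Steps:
((1 + 2)**2 - 272)*(-409) = (3**2 - 272)*(-409) = (9 - 272)*(-409) = -263*(-409) = 107567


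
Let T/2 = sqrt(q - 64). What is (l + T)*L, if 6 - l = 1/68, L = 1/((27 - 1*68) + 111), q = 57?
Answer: 407/4760 + I*sqrt(7)/35 ≈ 0.085504 + 0.075593*I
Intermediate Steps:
L = 1/70 (L = 1/((27 - 68) + 111) = 1/(-41 + 111) = 1/70 ≈ 0.014286)
T = 2*I*sqrt(7) (T = 2*sqrt(57 - 64) = 2*sqrt(-7) = 2*(I*sqrt(7)) = 2*I*sqrt(7) ≈ 5.2915*I)
l = 407/68 (l = 6 - 1/68 = 407/68 ≈ 5.9853)
(l + T)*L = (407/68 + 2*I*sqrt(7))*(1/70) = 407/4760 + I*sqrt(7)/35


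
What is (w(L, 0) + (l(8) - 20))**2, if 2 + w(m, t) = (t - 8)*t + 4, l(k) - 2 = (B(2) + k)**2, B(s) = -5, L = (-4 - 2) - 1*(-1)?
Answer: 49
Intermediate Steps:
L = -5 (L = -6 + 1 = -5)
l(k) = 2 + (-5 + k)**2
w(m, t) = 2 + t*(-8 + t) (w(m, t) = -2 + ((t - 8)*t + 4) = -2 + ((-8 + t)*t + 4) = -2 + (t*(-8 + t) + 4) = -2 + (4 + t*(-8 + t)) = 2 + t*(-8 + t))
(w(L, 0) + (l(8) - 20))**2 = ((2 + 0**2 - 8*0) + ((2 + (-5 + 8)**2) - 20))**2 = ((2 + 0 + 0) + ((2 + 3**2) - 20))**2 = (2 + ((2 + 9) - 20))**2 = (2 + (11 - 20))**2 = (2 - 9)**2 = (-7)**2 = 49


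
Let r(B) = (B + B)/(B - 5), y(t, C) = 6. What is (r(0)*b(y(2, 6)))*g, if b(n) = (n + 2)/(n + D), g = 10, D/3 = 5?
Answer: 0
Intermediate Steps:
D = 15 (D = 3*5 = 15)
r(B) = 2*B/(-5 + B) (r(B) = (2*B)/(-5 + B) = 2*B/(-5 + B))
b(n) = (2 + n)/(15 + n) (b(n) = (n + 2)/(n + 15) = (2 + n)/(15 + n))
(r(0)*b(y(2, 6)))*g = ((2*0/(-5 + 0))*((2 + 6)/(15 + 6)))*10 = ((2*0/(-5))*(8/21))*10 = ((2*0*(-⅕))*((1/21)*8))*10 = (0*(8/21))*10 = 0*10 = 0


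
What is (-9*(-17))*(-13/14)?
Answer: -1989/14 ≈ -142.07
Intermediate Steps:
(-9*(-17))*(-13/14) = 153*(-13*1/14) = 153*(-13/14) = -1989/14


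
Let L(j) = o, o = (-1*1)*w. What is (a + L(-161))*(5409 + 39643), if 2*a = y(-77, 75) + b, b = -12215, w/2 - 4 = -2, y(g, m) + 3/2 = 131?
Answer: -272418181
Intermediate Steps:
y(g, m) = 259/2 (y(g, m) = -3/2 + 131 = 259/2)
w = 4 (w = 8 + 2*(-2) = 8 - 4 = 4)
o = -4 (o = -1*1*4 = -1*4 = -4)
L(j) = -4
a = -24171/4 (a = (259/2 - 12215)/2 = (1/2)*(-24171/2) = -24171/4 ≈ -6042.8)
(a + L(-161))*(5409 + 39643) = (-24171/4 - 4)*(5409 + 39643) = -24187/4*45052 = -272418181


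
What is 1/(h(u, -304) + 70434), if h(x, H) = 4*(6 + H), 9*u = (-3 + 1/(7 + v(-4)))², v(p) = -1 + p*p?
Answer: 1/69242 ≈ 1.4442e-5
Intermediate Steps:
v(p) = -1 + p²
u = 4225/4356 (u = (-3 + 1/(7 + (-1 + (-4)²)))²/9 = (-3 + 1/(7 + (-1 + 16)))²/9 = (-3 + 1/(7 + 15))²/9 = (-3 + 1/22)²/9 = (-65/22)²/9 = (⅑)*(4225/484) = 4225/4356 ≈ 0.96993)
h(x, H) = 24 + 4*H
1/(h(u, -304) + 70434) = 1/((24 + 4*(-304)) + 70434) = 1/((24 - 1216) + 70434) = 1/(-1192 + 70434) = 1/69242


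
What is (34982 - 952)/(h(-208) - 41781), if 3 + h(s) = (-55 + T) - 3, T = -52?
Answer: -17015/20947 ≈ -0.81229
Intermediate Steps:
h(s) = -113 (h(s) = -3 + ((-55 - 52) - 3) = -3 + (-107 - 3) = -3 - 110 = -113)
(34982 - 952)/(h(-208) - 41781) = (34982 - 952)/(-113 - 41781) = 34030/(-41894) = 34030*(-1/41894) = -17015/20947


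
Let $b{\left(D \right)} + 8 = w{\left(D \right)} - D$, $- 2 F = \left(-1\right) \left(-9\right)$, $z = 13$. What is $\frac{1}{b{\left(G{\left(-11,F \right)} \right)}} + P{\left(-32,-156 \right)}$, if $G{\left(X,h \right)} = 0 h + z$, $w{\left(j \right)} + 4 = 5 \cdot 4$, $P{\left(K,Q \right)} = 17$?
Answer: $\frac{84}{5} \approx 16.8$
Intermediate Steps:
$F = - \frac{9}{2}$ ($F = - \frac{\left(-1\right) \left(-9\right)}{2} = \left(- \frac{1}{2}\right) 9 = - \frac{9}{2} \approx -4.5$)
$w{\left(j \right)} = 16$ ($w{\left(j \right)} = -4 + 5 \cdot 4 = -4 + 20 = 16$)
$G{\left(X,h \right)} = 13$ ($G{\left(X,h \right)} = 0 h + 13 = 0 + 13 = 13$)
$b{\left(D \right)} = 8 - D$ ($b{\left(D \right)} = -8 - \left(-16 + D\right) = 8 - D$)
$\frac{1}{b{\left(G{\left(-11,F \right)} \right)}} + P{\left(-32,-156 \right)} = \frac{1}{8 - 13} + 17 = \frac{1}{-5} + 17 = - \frac{1}{5} + 17 = \frac{84}{5}$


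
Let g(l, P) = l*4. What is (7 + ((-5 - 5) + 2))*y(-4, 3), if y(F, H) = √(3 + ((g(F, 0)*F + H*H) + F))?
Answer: -6*√2 ≈ -8.4853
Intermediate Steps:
g(l, P) = 4*l
y(F, H) = √(3 + F + H² + 4*F²) (y(F, H) = √(3 + (((4*F)*F + H*H) + F)) = √(3 + ((4*F² + H²) + F)) = √(3 + ((H² + 4*F²) + F)) = √(3 + (F + H² + 4*F²)) = √(3 + F + H² + 4*F²))
(7 + ((-5 - 5) + 2))*y(-4, 3) = (7 + ((-5 - 5) + 2))*√(3 - 4 + 3² + 4*(-4)²) = (7 + (-10 + 2))*√(3 - 4 + 9 + 4*16) = (7 - 8)*√(3 - 4 + 9 + 64) = -√72 = -6*√2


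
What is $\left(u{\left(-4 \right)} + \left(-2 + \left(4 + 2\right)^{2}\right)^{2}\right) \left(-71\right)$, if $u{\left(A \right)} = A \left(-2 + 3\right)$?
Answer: $-81792$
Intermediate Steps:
$u{\left(A \right)} = A$ ($u{\left(A \right)} = A 1 = A$)
$\left(u{\left(-4 \right)} + \left(-2 + \left(4 + 2\right)^{2}\right)^{2}\right) \left(-71\right) = \left(-4 + \left(-2 + \left(4 + 2\right)^{2}\right)^{2}\right) \left(-71\right) = \left(-4 + \left(-2 + 6^{2}\right)^{2}\right) \left(-71\right) = \left(-4 + \left(-2 + 36\right)^{2}\right) \left(-71\right) = \left(-4 + 34^{2}\right) \left(-71\right) = \left(-4 + 1156\right) \left(-71\right) = 1152 \left(-71\right) = -81792$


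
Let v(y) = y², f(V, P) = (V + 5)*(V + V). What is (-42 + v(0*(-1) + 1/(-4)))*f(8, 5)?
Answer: -8723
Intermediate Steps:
f(V, P) = 2*V*(5 + V) (f(V, P) = (5 + V)*(2*V) = 2*V*(5 + V))
(-42 + v(0*(-1) + 1/(-4)))*f(8, 5) = (-42 + (0*(-1) + 1/(-4))²)*(2*8*(5 + 8)) = (-42 + (0 - ¼)²)*(2*8*13) = (-42 + (-¼)²)*208 = (-42 + 1/16)*208 = -671/16*208 = -8723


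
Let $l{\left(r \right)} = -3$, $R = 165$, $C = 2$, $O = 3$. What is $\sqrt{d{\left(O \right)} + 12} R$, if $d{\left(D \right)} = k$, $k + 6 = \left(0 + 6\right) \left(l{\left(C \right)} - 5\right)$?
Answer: $165 i \sqrt{42} \approx 1069.3 i$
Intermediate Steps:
$k = -54$ ($k = -6 + \left(0 + 6\right) \left(-3 - 5\right) = -6 + 6 \left(-8\right) = -6 - 48 = -54$)
$d{\left(D \right)} = -54$
$\sqrt{d{\left(O \right)} + 12} R = \sqrt{-54 + 12} \cdot 165 = \sqrt{-42} \cdot 165 = i \sqrt{42} \cdot 165 = 165 i \sqrt{42}$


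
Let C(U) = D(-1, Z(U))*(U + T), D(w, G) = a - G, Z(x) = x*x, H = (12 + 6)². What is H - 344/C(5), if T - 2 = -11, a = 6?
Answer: 6070/19 ≈ 319.47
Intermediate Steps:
H = 324 (H = 18² = 324)
Z(x) = x²
D(w, G) = 6 - G
T = -9 (T = 2 - 11 = -9)
C(U) = (-9 + U)*(6 - U²) (C(U) = (6 - U²)*(U - 9) = (6 - U²)*(-9 + U) = (-9 + U)*(6 - U²))
H - 344/C(5) = 324 - 344*(-1/((-9 + 5)*(-6 + 5²))) = 324 - 344*1/(4*(-6 + 25)) = 324 - 344/((-1*(-4)*19)) = 324 - 344/76 = 324 - 344*1/76 = 324 - 86/19 = 6070/19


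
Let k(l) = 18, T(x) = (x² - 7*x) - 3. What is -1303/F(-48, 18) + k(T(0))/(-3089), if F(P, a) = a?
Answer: -4025291/55602 ≈ -72.395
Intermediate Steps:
T(x) = -3 + x² - 7*x
-1303/F(-48, 18) + k(T(0))/(-3089) = -1303/18 + 18/(-3089) = -1303*1/18 + 18*(-1/3089) = -1303/18 - 18/3089 = -4025291/55602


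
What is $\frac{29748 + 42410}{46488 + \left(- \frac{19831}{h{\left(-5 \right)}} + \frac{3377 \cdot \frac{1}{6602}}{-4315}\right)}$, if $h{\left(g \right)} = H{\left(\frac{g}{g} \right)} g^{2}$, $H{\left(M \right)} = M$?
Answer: $\frac{10278052027700}{6508677062209} \approx 1.5791$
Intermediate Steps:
$h{\left(g \right)} = g^{2}$ ($h{\left(g \right)} = \frac{g}{g} g^{2} = 1 g^{2} = g^{2}$)
$\frac{29748 + 42410}{46488 + \left(- \frac{19831}{h{\left(-5 \right)}} + \frac{3377 \cdot \frac{1}{6602}}{-4315}\right)} = \frac{29748 + 42410}{46488 + \left(- \frac{19831}{\left(-5\right)^{2}} + \frac{3377 \cdot \frac{1}{6602}}{-4315}\right)} = \frac{72158}{46488 - \left(\frac{19831}{25} - 3377 \cdot \frac{1}{6602} \left(- \frac{1}{4315}\right)\right)} = \frac{72158}{46488 + \left(\left(-19831\right) \frac{1}{25} + \frac{3377}{6602} \left(- \frac{1}{4315}\right)\right)} = \frac{72158}{46488 - \frac{112987654991}{142438150}} = \frac{72158}{\frac{6508677062209}{142438150}} = 72158 \cdot \frac{142438150}{6508677062209} = \frac{10278052027700}{6508677062209}$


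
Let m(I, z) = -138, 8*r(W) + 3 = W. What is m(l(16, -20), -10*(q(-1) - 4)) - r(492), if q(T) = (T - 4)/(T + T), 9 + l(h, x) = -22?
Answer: -1593/8 ≈ -199.13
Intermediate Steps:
l(h, x) = -31 (l(h, x) = -9 - 22 = -31)
q(T) = (-4 + T)/(2*T) (q(T) = (-4 + T)/((2*T)) = (-4 + T)*(1/(2*T)) = (-4 + T)/(2*T))
r(W) = -3/8 + W/8
m(l(16, -20), -10*(q(-1) - 4)) - r(492) = -138 - (-3/8 + (1/8)*492) = -138 - (-3/8 + 123/2) = -138 - 1*489/8 = -138 - 489/8 = -1593/8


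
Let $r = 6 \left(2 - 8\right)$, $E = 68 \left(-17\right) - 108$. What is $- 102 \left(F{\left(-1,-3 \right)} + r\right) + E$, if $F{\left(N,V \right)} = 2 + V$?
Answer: $2510$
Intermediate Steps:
$E = -1264$ ($E = -1156 - 108 = -1264$)
$r = -36$ ($r = 6 \left(2 - 8\right) = 6 \left(-6\right) = -36$)
$- 102 \left(F{\left(-1,-3 \right)} + r\right) + E = - 102 \left(\left(2 - 3\right) - 36\right) - 1264 = - 102 \left(-1 - 36\right) - 1264 = \left(-102\right) \left(-37\right) - 1264 = 3774 - 1264 = 2510$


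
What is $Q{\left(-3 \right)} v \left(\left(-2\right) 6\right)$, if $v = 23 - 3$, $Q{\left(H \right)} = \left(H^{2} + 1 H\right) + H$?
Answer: $-720$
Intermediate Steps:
$Q{\left(H \right)} = H^{2} + 2 H$ ($Q{\left(H \right)} = \left(H^{2} + H\right) + H = \left(H + H^{2}\right) + H = H^{2} + 2 H$)
$v = 20$ ($v = 23 - 3 = 20$)
$Q{\left(-3 \right)} v \left(\left(-2\right) 6\right) = - 3 \left(2 - 3\right) 20 \left(\left(-2\right) 6\right) = \left(-3\right) \left(-1\right) 20 \left(-12\right) = 3 \cdot 20 \left(-12\right) = 60 \left(-12\right) = -720$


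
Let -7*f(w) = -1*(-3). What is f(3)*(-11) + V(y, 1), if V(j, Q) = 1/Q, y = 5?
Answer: 40/7 ≈ 5.7143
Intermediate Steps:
f(w) = -3/7 (f(w) = -(-1)*(-3)/7 = -⅐*3 = -3/7)
f(3)*(-11) + V(y, 1) = -3/7*(-11) + 1/1 = 33/7 + 1 = 40/7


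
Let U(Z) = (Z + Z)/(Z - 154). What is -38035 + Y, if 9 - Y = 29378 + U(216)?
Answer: -2089740/31 ≈ -67411.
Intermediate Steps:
U(Z) = 2*Z/(-154 + Z) (U(Z) = (2*Z)/(-154 + Z) = 2*Z/(-154 + Z))
Y = -910655/31 (Y = 9 - (29378 + 2*216/(-154 + 216)) = 9 - (29378 + 2*216/62) = 9 - (29378 + 2*216*(1/62)) = 9 - (29378 + 216/31) = 9 - 1*910934/31 = 9 - 910934/31 = -910655/31 ≈ -29376.)
-38035 + Y = -38035 - 910655/31 = -2089740/31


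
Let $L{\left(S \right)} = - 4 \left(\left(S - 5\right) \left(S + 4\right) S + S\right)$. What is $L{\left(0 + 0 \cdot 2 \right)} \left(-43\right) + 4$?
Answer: $4$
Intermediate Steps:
$L{\left(S \right)} = - 4 S - 4 S \left(-5 + S\right) \left(4 + S\right)$ ($L{\left(S \right)} = - 4 \left(\left(-5 + S\right) \left(4 + S\right) S + S\right) = - 4 \left(S \left(-5 + S\right) \left(4 + S\right) + S\right) = - 4 \left(S + S \left(-5 + S\right) \left(4 + S\right)\right) = - 4 S - 4 S \left(-5 + S\right) \left(4 + S\right)$)
$L{\left(0 + 0 \cdot 2 \right)} \left(-43\right) + 4 = 4 \left(0 + 0 \cdot 2\right) \left(19 + \left(0 + 0 \cdot 2\right) - \left(0 + 0 \cdot 2\right)^{2}\right) \left(-43\right) + 4 = 4 \left(0 + 0\right) \left(19 + \left(0 + 0\right) - \left(0 + 0\right)^{2}\right) \left(-43\right) + 4 = 4 \cdot 0 \left(19 + 0 - 0^{2}\right) \left(-43\right) + 4 = 4 \cdot 0 \left(19 + 0 - 0\right) \left(-43\right) + 4 = 4 \cdot 0 \left(19 + 0 + 0\right) \left(-43\right) + 4 = 4 \cdot 0 \cdot 19 \left(-43\right) + 4 = 0 \left(-43\right) + 4 = 0 + 4 = 4$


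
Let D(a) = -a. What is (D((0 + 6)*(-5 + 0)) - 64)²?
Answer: 1156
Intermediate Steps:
(D((0 + 6)*(-5 + 0)) - 64)² = (-(0 + 6)*(-5 + 0) - 64)² = (-6*(-5) - 64)² = (-1*(-30) - 64)² = (30 - 64)² = (-34)² = 1156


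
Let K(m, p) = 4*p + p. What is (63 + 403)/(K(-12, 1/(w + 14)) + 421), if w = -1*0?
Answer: 6524/5899 ≈ 1.1059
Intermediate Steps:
w = 0
K(m, p) = 5*p
(63 + 403)/(K(-12, 1/(w + 14)) + 421) = (63 + 403)/(5/(0 + 14) + 421) = 466/(5/14 + 421) = 466/(5899/14) = 466*(14/5899) = 6524/5899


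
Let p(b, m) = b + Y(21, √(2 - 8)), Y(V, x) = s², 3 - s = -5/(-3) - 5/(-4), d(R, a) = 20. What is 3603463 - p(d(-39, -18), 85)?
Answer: 518895791/144 ≈ 3.6034e+6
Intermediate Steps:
s = 1/12 (s = 3 - (-5/(-3) - 5/(-4)) = 3 - (-5*(-⅓) - 5*(-¼)) = 3 - (5/3 + 5/4) = 3 - 1*35/12 = 3 - 35/12 = 1/12 ≈ 0.083333)
Y(V, x) = 1/144 (Y(V, x) = (1/12)² = 1/144)
p(b, m) = 1/144 + b (p(b, m) = b + 1/144 = 1/144 + b)
3603463 - p(d(-39, -18), 85) = 3603463 - (1/144 + 20) = 3603463 - 1*2881/144 = 3603463 - 2881/144 = 518895791/144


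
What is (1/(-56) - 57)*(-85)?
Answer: 271405/56 ≈ 4846.5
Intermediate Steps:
(1/(-56) - 57)*(-85) = (-1/56 - 57)*(-85) = -3193/56*(-85) = 271405/56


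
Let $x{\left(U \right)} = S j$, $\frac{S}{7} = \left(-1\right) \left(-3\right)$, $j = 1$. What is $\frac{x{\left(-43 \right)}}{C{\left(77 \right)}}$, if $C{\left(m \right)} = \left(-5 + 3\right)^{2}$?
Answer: $\frac{21}{4} \approx 5.25$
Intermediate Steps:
$S = 21$ ($S = 7 \left(\left(-1\right) \left(-3\right)\right) = 7 \cdot 3 = 21$)
$C{\left(m \right)} = 4$ ($C{\left(m \right)} = \left(-2\right)^{2} = 4$)
$x{\left(U \right)} = 21$ ($x{\left(U \right)} = 21 \cdot 1 = 21$)
$\frac{x{\left(-43 \right)}}{C{\left(77 \right)}} = \frac{21}{4}$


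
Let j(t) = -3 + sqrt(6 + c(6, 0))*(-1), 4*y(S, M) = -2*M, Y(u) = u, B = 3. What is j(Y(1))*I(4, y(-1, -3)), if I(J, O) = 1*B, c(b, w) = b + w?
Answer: -9 - 6*sqrt(3) ≈ -19.392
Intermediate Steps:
y(S, M) = -M/2 (y(S, M) = (-2*M)/4 = -M/2)
j(t) = -3 - 2*sqrt(3) (j(t) = -3 + sqrt(6 + (6 + 0))*(-1) = -3 + sqrt(6 + 6)*(-1) = -3 + sqrt(12)*(-1) = -3 + (2*sqrt(3))*(-1) = -3 - 2*sqrt(3))
I(J, O) = 3 (I(J, O) = 1*3 = 3)
j(Y(1))*I(4, y(-1, -3)) = (-3 - 2*sqrt(3))*3 = -9 - 6*sqrt(3)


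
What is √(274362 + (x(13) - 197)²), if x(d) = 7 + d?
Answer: √305691 ≈ 552.89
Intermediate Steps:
√(274362 + (x(13) - 197)²) = √(274362 + ((7 + 13) - 197)²) = √(274362 + (20 - 197)²) = √(274362 + (-177)²) = √(274362 + 31329) = √305691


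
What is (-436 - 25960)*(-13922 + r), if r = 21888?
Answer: -210270536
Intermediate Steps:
(-436 - 25960)*(-13922 + r) = (-436 - 25960)*(-13922 + 21888) = -26396*7966 = -210270536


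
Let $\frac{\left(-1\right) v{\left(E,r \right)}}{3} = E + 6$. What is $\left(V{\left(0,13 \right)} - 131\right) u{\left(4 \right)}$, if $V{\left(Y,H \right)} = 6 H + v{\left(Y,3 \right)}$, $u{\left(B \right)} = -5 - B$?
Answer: $639$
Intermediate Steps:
$v{\left(E,r \right)} = -18 - 3 E$ ($v{\left(E,r \right)} = - 3 \left(E + 6\right) = - 3 \left(6 + E\right) = -18 - 3 E$)
$V{\left(Y,H \right)} = -18 - 3 Y + 6 H$ ($V{\left(Y,H \right)} = 6 H - \left(18 + 3 Y\right) = -18 - 3 Y + 6 H$)
$\left(V{\left(0,13 \right)} - 131\right) u{\left(4 \right)} = \left(\left(-18 - 0 + 6 \cdot 13\right) - 131\right) \left(-5 - 4\right) = \left(\left(-18 + 0 + 78\right) - 131\right) \left(-5 - 4\right) = \left(60 - 131\right) \left(-9\right) = \left(-71\right) \left(-9\right) = 639$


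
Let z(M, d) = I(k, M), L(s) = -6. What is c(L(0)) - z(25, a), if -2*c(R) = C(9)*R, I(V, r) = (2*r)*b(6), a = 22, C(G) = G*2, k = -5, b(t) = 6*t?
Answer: -1746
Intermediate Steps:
C(G) = 2*G
I(V, r) = 72*r (I(V, r) = (2*r)*(6*6) = (2*r)*36 = 72*r)
c(R) = -9*R (c(R) = -2*9*R/2 = -9*R)
z(M, d) = 72*M
c(L(0)) - z(25, a) = -9*(-6) - 72*25 = 54 - 1*1800 = 54 - 1800 = -1746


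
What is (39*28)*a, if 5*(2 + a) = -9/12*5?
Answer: -3003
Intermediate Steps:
a = -11/4 (a = -2 + (-9/12*5)/5 = -2 + (-9*1/12*5)/5 = -2 + (-3/4*5)/5 = -2 + (1/5)*(-15/4) = -2 - 3/4 = -11/4 ≈ -2.7500)
(39*28)*a = (39*28)*(-11/4) = 1092*(-11/4) = -3003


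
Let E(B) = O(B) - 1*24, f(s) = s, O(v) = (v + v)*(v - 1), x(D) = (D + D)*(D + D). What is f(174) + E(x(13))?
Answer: 912750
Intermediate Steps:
x(D) = 4*D**2 (x(D) = (2*D)*(2*D) = 4*D**2)
O(v) = 2*v*(-1 + v) (O(v) = (2*v)*(-1 + v) = 2*v*(-1 + v))
E(B) = -24 + 2*B*(-1 + B) (E(B) = 2*B*(-1 + B) - 1*24 = 2*B*(-1 + B) - 24 = -24 + 2*B*(-1 + B))
f(174) + E(x(13)) = 174 + (-24 + 2*(4*13**2)*(-1 + 4*13**2)) = 174 + (-24 + 2*(4*169)*(-1 + 4*169)) = 174 + (-24 + 2*676*(-1 + 676)) = 174 + (-24 + 2*676*675) = 174 + (-24 + 912600) = 174 + 912576 = 912750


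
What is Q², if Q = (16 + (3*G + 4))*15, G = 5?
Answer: 275625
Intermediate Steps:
Q = 525 (Q = (16 + (3*5 + 4))*15 = (16 + (15 + 4))*15 = (16 + 19)*15 = 35*15 = 525)
Q² = 525² = 275625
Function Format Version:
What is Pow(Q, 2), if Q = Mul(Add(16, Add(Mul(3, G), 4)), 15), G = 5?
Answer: 275625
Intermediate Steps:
Q = 525 (Q = Mul(Add(16, Add(Mul(3, 5), 4)), 15) = Mul(Add(16, Add(15, 4)), 15) = Mul(Add(16, 19), 15) = Mul(35, 15) = 525)
Pow(Q, 2) = Pow(525, 2) = 275625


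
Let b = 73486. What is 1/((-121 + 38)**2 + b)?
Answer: 1/80375 ≈ 1.2442e-5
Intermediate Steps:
1/((-121 + 38)**2 + b) = 1/((-121 + 38)**2 + 73486) = 1/((-83)**2 + 73486) = 1/(6889 + 73486) = 1/80375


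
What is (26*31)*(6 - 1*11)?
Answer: -4030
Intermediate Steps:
(26*31)*(6 - 1*11) = 806*(6 - 11) = 806*(-5) = -4030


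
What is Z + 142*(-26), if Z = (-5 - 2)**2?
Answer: -3643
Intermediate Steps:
Z = 49 (Z = (-7)**2 = 49)
Z + 142*(-26) = 49 + 142*(-26) = 49 - 3692 = -3643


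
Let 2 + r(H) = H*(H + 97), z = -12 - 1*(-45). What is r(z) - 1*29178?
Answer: -24890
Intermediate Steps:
z = 33 (z = -12 + 45 = 33)
r(H) = -2 + H*(97 + H) (r(H) = -2 + H*(H + 97) = -2 + H*(97 + H))
r(z) - 1*29178 = (-2 + 33**2 + 97*33) - 1*29178 = (-2 + 1089 + 3201) - 29178 = 4288 - 29178 = -24890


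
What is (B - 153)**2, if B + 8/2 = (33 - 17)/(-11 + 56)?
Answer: 49688401/2025 ≈ 24537.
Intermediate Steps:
B = -164/45 (B = -4 + (33 - 17)/(-11 + 56) = -4 + 16/45 = -164/45 ≈ -3.6444)
(B - 153)**2 = (-164/45 - 153)**2 = (-7049/45)**2 = 49688401/2025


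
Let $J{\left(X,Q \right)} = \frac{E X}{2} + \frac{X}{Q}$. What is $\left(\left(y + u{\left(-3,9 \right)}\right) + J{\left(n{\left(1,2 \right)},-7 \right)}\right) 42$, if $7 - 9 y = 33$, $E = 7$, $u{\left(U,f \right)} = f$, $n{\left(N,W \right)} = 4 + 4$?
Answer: $\frac{4154}{3} \approx 1384.7$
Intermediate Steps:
$n{\left(N,W \right)} = 8$
$y = - \frac{26}{9}$ ($y = \frac{7}{9} - \frac{11}{3} = - \frac{26}{9} \approx -2.8889$)
$J{\left(X,Q \right)} = \frac{7 X}{2} + \frac{X}{Q}$
$\left(\left(y + u{\left(-3,9 \right)}\right) + J{\left(n{\left(1,2 \right)},-7 \right)}\right) 42 = \left(\left(- \frac{26}{9} + 9\right) + \left(\frac{7}{2} \cdot 8 + \frac{8}{-7}\right)\right) 42 = \left(\frac{55}{9} + \left(28 + 8 \left(- \frac{1}{7}\right)\right)\right) 42 = \left(\frac{55}{9} + \left(28 - \frac{8}{7}\right)\right) 42 = \left(\frac{55}{9} + \frac{188}{7}\right) 42 = \frac{2077}{63} \cdot 42 = \frac{4154}{3}$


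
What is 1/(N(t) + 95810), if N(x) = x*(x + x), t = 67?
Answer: 1/104788 ≈ 9.5431e-6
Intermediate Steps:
N(x) = 2*x² (N(x) = x*(2*x) = 2*x²)
1/(N(t) + 95810) = 1/(2*67² + 95810) = 1/(2*4489 + 95810) = 1/(8978 + 95810) = 1/104788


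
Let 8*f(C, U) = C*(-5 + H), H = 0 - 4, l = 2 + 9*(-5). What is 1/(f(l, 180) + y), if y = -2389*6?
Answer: -8/114285 ≈ -7.0000e-5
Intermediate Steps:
l = -43 (l = 2 - 45 = -43)
H = -4
f(C, U) = -9*C/8 (f(C, U) = (C*(-5 - 4))/8 = (C*(-9))/8 = (-9*C)/8 = -9*C/8)
y = -14334
1/(f(l, 180) + y) = 1/(-9/8*(-43) - 14334) = 1/(387/8 - 14334) = 1/(-114285/8) = -8/114285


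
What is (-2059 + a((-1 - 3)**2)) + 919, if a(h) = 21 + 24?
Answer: -1095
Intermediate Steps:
a(h) = 45
(-2059 + a((-1 - 3)**2)) + 919 = (-2059 + 45) + 919 = -2014 + 919 = -1095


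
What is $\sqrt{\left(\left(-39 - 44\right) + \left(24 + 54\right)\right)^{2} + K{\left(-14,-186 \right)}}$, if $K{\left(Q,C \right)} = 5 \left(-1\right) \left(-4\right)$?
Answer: $3 \sqrt{5} \approx 6.7082$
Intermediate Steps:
$K{\left(Q,C \right)} = 20$ ($K{\left(Q,C \right)} = \left(-5\right) \left(-4\right) = 20$)
$\sqrt{\left(\left(-39 - 44\right) + \left(24 + 54\right)\right)^{2} + K{\left(-14,-186 \right)}} = \sqrt{\left(\left(-39 - 44\right) + \left(24 + 54\right)\right)^{2} + 20} = \sqrt{\left(\left(-39 - 44\right) + 78\right)^{2} + 20} = \sqrt{\left(-83 + 78\right)^{2} + 20} = \sqrt{\left(-5\right)^{2} + 20} = \sqrt{25 + 20} = \sqrt{45} = 3 \sqrt{5}$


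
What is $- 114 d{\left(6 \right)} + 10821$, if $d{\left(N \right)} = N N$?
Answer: $6717$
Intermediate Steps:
$d{\left(N \right)} = N^{2}$
$- 114 d{\left(6 \right)} + 10821 = - 114 \cdot 6^{2} + 10821 = \left(-114\right) 36 + 10821 = -4104 + 10821 = 6717$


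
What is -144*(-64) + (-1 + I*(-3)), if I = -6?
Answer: 9233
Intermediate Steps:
-144*(-64) + (-1 + I*(-3)) = -144*(-64) + (-1 - 6*(-3)) = 9216 + (-1 + 18) = 9216 + 17 = 9233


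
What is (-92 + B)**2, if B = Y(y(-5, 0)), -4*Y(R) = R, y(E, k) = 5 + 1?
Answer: 34969/4 ≈ 8742.3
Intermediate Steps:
y(E, k) = 6
Y(R) = -R/4
B = -3/2 (B = -1/4*6 = -3/2 ≈ -1.5000)
(-92 + B)**2 = (-92 - 3/2)**2 = (-187/2)**2 = 34969/4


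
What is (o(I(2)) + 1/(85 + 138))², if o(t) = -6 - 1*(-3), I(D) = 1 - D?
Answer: 446224/49729 ≈ 8.9731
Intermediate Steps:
o(t) = -3 (o(t) = -6 + 3 = -3)
(o(I(2)) + 1/(85 + 138))² = (-3 + 1/(85 + 138))² = (-3 + 1/223)² = (-668/223)² = 446224/49729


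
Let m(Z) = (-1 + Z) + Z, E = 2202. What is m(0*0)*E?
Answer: -2202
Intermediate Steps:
m(Z) = -1 + 2*Z
m(0*0)*E = (-1 + 2*(0*0))*2202 = (-1 + 2*0)*2202 = (-1 + 0)*2202 = -1*2202 = -2202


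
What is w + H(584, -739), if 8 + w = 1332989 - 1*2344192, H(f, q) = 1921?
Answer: -1009290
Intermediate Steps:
w = -1011211 (w = -8 + (1332989 - 1*2344192) = -8 + (1332989 - 2344192) = -8 - 1011203 = -1011211)
w + H(584, -739) = -1011211 + 1921 = -1009290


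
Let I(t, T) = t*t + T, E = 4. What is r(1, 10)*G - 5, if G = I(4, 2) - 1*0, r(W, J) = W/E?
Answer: -½ ≈ -0.50000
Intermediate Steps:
r(W, J) = W/4
I(t, T) = T + t² (I(t, T) = t² + T = T + t²)
G = 18 (G = (2 + 4²) - 1*0 = (2 + 16) + 0 = 18 + 0 = 18)
r(1, 10)*G - 5 = ((¼)*1)*18 - 5 = (¼)*18 - 5 = 9/2 - 5 = -½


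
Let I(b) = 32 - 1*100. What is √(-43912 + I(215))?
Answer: 2*I*√10995 ≈ 209.71*I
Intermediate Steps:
I(b) = -68 (I(b) = 32 - 100 = -68)
√(-43912 + I(215)) = √(-43912 - 68) = √(-43980) = 2*I*√10995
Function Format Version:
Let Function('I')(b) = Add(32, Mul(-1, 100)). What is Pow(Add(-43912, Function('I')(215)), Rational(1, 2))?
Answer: Mul(2, I, Pow(10995, Rational(1, 2))) ≈ Mul(209.71, I)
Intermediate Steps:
Function('I')(b) = -68 (Function('I')(b) = Add(32, -100) = -68)
Pow(Add(-43912, Function('I')(215)), Rational(1, 2)) = Pow(Add(-43912, -68), Rational(1, 2)) = Pow(-43980, Rational(1, 2)) = Mul(2, I, Pow(10995, Rational(1, 2)))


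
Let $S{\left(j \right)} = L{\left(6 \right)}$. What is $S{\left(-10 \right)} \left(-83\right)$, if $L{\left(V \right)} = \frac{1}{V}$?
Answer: $- \frac{83}{6} \approx -13.833$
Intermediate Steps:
$S{\left(j \right)} = \frac{1}{6}$
$S{\left(-10 \right)} \left(-83\right) = \frac{1}{6} \left(-83\right) = - \frac{83}{6}$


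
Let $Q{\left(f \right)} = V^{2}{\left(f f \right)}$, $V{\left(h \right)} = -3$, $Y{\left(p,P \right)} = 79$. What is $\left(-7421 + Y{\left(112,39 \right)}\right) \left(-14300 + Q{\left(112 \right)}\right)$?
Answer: $104924522$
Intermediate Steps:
$Q{\left(f \right)} = 9$ ($Q{\left(f \right)} = \left(-3\right)^{2} = 9$)
$\left(-7421 + Y{\left(112,39 \right)}\right) \left(-14300 + Q{\left(112 \right)}\right) = \left(-7421 + 79\right) \left(-14300 + 9\right) = \left(-7342\right) \left(-14291\right) = 104924522$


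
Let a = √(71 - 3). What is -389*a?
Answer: -778*√17 ≈ -3207.8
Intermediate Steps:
a = 2*√17 (a = √68 = 2*√17 ≈ 8.2462)
-389*a = -778*√17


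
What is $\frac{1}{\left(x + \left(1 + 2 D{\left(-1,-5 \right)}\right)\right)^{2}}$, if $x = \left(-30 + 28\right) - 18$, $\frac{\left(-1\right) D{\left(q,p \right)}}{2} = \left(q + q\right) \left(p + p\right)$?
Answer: $\frac{1}{9801} \approx 0.00010203$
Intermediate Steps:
$D{\left(q,p \right)} = - 8 p q$ ($D{\left(q,p \right)} = - 2 \left(q + q\right) \left(p + p\right) = - 2 \cdot 2 q 2 p = - 2 \cdot 4 p q = - 8 p q$)
$x = -20$ ($x = -2 - 18 = -20$)
$\frac{1}{\left(x + \left(1 + 2 D{\left(-1,-5 \right)}\right)\right)^{2}} = \frac{1}{\left(-20 + \left(1 + 2 \left(\left(-8\right) \left(-5\right) \left(-1\right)\right)\right)\right)^{2}} = \frac{1}{\left(-20 + \left(1 + 2 \left(-40\right)\right)\right)^{2}} = \frac{1}{\left(-20 + \left(1 - 80\right)\right)^{2}} = \frac{1}{\left(-20 - 79\right)^{2}} = \frac{1}{\left(-99\right)^{2}} = \frac{1}{9801}$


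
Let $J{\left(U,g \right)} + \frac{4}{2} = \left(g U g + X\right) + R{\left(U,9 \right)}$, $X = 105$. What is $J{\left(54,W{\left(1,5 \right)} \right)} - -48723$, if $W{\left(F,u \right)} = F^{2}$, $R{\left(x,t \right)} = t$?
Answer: $48889$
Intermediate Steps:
$J{\left(U,g \right)} = 112 + U g^{2}$ ($J{\left(U,g \right)} = -2 + \left(\left(g U g + 105\right) + 9\right) = -2 + \left(\left(U g g + 105\right) + 9\right) = -2 + \left(\left(U g^{2} + 105\right) + 9\right) = -2 + \left(\left(105 + U g^{2}\right) + 9\right) = -2 + \left(114 + U g^{2}\right) = 112 + U g^{2}$)
$J{\left(54,W{\left(1,5 \right)} \right)} - -48723 = \left(112 + 54 \left(1^{2}\right)^{2}\right) - -48723 = \left(112 + 54 \cdot 1^{2}\right) + 48723 = \left(112 + 54 \cdot 1\right) + 48723 = \left(112 + 54\right) + 48723 = 166 + 48723 = 48889$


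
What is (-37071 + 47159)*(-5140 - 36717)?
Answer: -422253416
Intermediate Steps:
(-37071 + 47159)*(-5140 - 36717) = 10088*(-41857) = -422253416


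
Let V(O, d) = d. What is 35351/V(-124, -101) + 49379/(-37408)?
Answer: -1327397487/3778208 ≈ -351.33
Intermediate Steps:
35351/V(-124, -101) + 49379/(-37408) = 35351/(-101) + 49379/(-37408) = 35351*(-1/101) + 49379*(-1/37408) = -35351/101 - 49379/37408 = -1327397487/3778208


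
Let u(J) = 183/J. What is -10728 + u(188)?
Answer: -2016681/188 ≈ -10727.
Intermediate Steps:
-10728 + u(188) = -10728 + 183/188 = -2016681/188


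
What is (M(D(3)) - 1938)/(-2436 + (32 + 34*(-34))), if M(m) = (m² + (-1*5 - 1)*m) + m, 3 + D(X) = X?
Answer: 969/1780 ≈ 0.54438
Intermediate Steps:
D(X) = -3 + X
M(m) = m² - 5*m (M(m) = (m² + (-5 - 1)*m) + m = (m² - 6*m) + m = m² - 5*m)
(M(D(3)) - 1938)/(-2436 + (32 + 34*(-34))) = ((-3 + 3)*(-5 + (-3 + 3)) - 1938)/(-2436 + (32 + 34*(-34))) = (0*(-5 + 0) - 1938)/(-2436 + (32 - 1156)) = (0*(-5) - 1938)/(-2436 - 1124) = (0 - 1938)/(-3560) = -1938*(-1/3560) = 969/1780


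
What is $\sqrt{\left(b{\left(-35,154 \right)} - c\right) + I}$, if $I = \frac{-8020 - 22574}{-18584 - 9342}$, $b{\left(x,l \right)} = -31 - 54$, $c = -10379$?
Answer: $\frac{\sqrt{2007187100497}}{13963} \approx 101.46$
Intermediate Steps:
$b{\left(x,l \right)} = -85$ ($b{\left(x,l \right)} = -31 - 54 = -85$)
$I = \frac{15297}{13963}$ ($I = - \frac{30594}{-27926} = \left(-30594\right) \left(- \frac{1}{27926}\right) = \frac{15297}{13963} \approx 1.0955$)
$\sqrt{\left(b{\left(-35,154 \right)} - c\right) + I} = \sqrt{\left(-85 - -10379\right) + \frac{15297}{13963}} = \sqrt{\left(-85 + 10379\right) + \frac{15297}{13963}} = \sqrt{10294 + \frac{15297}{13963}} = \sqrt{\frac{143750419}{13963}} = \frac{\sqrt{2007187100497}}{13963}$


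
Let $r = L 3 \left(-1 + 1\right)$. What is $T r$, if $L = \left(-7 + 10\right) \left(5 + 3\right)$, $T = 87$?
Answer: $0$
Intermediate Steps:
$L = 24$ ($L = 3 \cdot 8 = 24$)
$r = 0$ ($r = 24 \cdot 3 \left(-1 + 1\right) = 24 \cdot 3 \cdot 0 = 24 \cdot 0 = 0$)
$T r = 87 \cdot 0 = 0$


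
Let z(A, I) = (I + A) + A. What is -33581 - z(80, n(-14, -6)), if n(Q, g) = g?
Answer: -33735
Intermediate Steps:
z(A, I) = I + 2*A (z(A, I) = (A + I) + A = I + 2*A)
-33581 - z(80, n(-14, -6)) = -33581 - (-6 + 2*80) = -33581 - (-6 + 160) = -33581 - 1*154 = -33581 - 154 = -33735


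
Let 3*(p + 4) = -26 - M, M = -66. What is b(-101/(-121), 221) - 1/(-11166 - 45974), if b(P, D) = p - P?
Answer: 176277263/20741820 ≈ 8.4986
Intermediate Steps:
p = 28/3 (p = -4 + (-26 - 1*(-66))/3 = -4 + (-26 + 66)/3 = -4 + (1/3)*40 = -4 + 40/3 = 28/3 ≈ 9.3333)
b(P, D) = 28/3 - P
b(-101/(-121), 221) - 1/(-11166 - 45974) = (28/3 - (-101)/(-121)) - 1/(-11166 - 45974) = (28/3 - (-101)*(-1)/121) - 1/(-57140) = (28/3 - 1*101/121) - 1*(-1/57140) = (28/3 - 101/121) + 1/57140 = 3085/363 + 1/57140 = 176277263/20741820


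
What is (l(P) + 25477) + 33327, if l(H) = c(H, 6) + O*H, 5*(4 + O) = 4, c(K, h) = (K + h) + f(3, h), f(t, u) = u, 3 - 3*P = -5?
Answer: 882152/15 ≈ 58810.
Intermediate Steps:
P = 8/3 (P = 1 - 1/3*(-5) = 1 + 5/3 = 8/3 ≈ 2.6667)
c(K, h) = K + 2*h (c(K, h) = (K + h) + h = K + 2*h)
O = -16/5 (O = -4 + (1/5)*4 = -4 + 4/5 = -16/5 ≈ -3.2000)
l(H) = 12 - 11*H/5 (l(H) = (H + 2*6) - 16*H/5 = (H + 12) - 16*H/5 = (12 + H) - 16*H/5 = 12 - 11*H/5)
(l(P) + 25477) + 33327 = ((12 - 11/5*8/3) + 25477) + 33327 = ((12 - 88/15) + 25477) + 33327 = (92/15 + 25477) + 33327 = 382247/15 + 33327 = 882152/15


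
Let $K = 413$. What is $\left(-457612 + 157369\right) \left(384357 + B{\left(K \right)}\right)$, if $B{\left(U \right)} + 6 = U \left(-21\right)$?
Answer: $-112794689754$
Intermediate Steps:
$B{\left(U \right)} = -6 - 21 U$ ($B{\left(U \right)} = -6 + U \left(-21\right) = -6 - 21 U$)
$\left(-457612 + 157369\right) \left(384357 + B{\left(K \right)}\right) = \left(-457612 + 157369\right) \left(384357 - 8679\right) = - 300243 \left(384357 - 8679\right) = \left(-300243\right) 375678 = -112794689754$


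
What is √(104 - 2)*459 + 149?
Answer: 149 + 459*√102 ≈ 4784.7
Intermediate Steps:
√(104 - 2)*459 + 149 = √102*459 + 149 = 459*√102 + 149 = 149 + 459*√102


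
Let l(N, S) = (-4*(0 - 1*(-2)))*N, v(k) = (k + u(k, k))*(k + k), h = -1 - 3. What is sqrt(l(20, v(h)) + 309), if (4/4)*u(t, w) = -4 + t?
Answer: sqrt(149) ≈ 12.207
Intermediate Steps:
u(t, w) = -4 + t
h = -4
v(k) = 2*k*(-4 + 2*k) (v(k) = (k + (-4 + k))*(k + k) = (-4 + 2*k)*(2*k) = 2*k*(-4 + 2*k))
l(N, S) = -8*N (l(N, S) = (-4*(0 + 2))*N = (-4*2)*N = -8*N)
sqrt(l(20, v(h)) + 309) = sqrt(-8*20 + 309) = sqrt(-160 + 309) = sqrt(149)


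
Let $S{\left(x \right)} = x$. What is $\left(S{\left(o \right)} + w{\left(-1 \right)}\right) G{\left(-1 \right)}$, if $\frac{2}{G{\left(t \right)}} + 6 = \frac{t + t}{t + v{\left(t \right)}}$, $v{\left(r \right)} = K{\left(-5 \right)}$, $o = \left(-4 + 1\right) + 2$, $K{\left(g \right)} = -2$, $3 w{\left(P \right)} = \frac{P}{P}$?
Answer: $\frac{1}{4} \approx 0.25$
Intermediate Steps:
$w{\left(P \right)} = \frac{1}{3}$ ($w{\left(P \right)} = \frac{P \frac{1}{P}}{3} = \frac{1}{3} \cdot 1 = \frac{1}{3}$)
$o = -1$ ($o = -3 + 2 = -1$)
$v{\left(r \right)} = -2$
$G{\left(t \right)} = \frac{2}{-6 + \frac{2 t}{-2 + t}}$ ($G{\left(t \right)} = \frac{2}{-6 + \frac{t + t}{t - 2}} = \frac{2}{-6 + \frac{2 t}{-2 + t}}$)
$\left(S{\left(o \right)} + w{\left(-1 \right)}\right) G{\left(-1 \right)} = \left(-1 + \frac{1}{3}\right) \frac{2 - -1}{2 \left(-3 - 1\right)} = - \frac{2 \frac{2 + 1}{2 \left(-4\right)}}{3} = - \frac{2 \cdot \frac{1}{2} \left(- \frac{1}{4}\right) 3}{3} = \left(- \frac{2}{3}\right) \left(- \frac{3}{8}\right) = \frac{1}{4}$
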